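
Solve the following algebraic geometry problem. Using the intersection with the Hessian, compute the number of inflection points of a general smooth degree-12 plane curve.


For a general smooth plane curve C of degree d, the inflection points are
the intersection of C with its Hessian curve, which has degree 3(d-2).
By Bezout, the total intersection number is d * 3(d-2) = 12 * 30 = 360.
For a general curve every flex is ordinary, so each contributes
multiplicity 1 to C·Hess(C), and the number of distinct inflection
points is 3d(d-2).
Inflection points = 3*12*(12-2) = 3*12*10 = 360

360


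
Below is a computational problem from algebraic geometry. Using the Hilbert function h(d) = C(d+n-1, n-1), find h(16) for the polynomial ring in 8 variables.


The Hilbert function for the polynomial ring in 8 variables is:
h(d) = C(d+n-1, n-1)
h(16) = C(16+8-1, 8-1) = C(23, 7)
= 23! / (7! * 16!)
= 245157

245157


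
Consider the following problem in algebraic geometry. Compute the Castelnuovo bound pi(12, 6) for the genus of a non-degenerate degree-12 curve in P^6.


Castelnuovo's bound: write d - 1 = m(r-1) + epsilon with 0 <= epsilon < r-1.
d - 1 = 12 - 1 = 11
r - 1 = 6 - 1 = 5
11 = 2*5 + 1, so m = 2, epsilon = 1
pi(d, r) = m(m-1)(r-1)/2 + m*epsilon
= 2*1*5/2 + 2*1
= 10/2 + 2
= 5 + 2 = 7

7


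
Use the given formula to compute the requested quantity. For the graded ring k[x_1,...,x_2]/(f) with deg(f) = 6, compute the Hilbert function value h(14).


For R = k[x_1,...,x_n]/(f) with f homogeneous of degree e:
The Hilbert series is (1 - t^e)/(1 - t)^n.
So h(d) = C(d+n-1, n-1) - C(d-e+n-1, n-1) for d >= e.
With n=2, e=6, d=14:
C(14+2-1, 2-1) = C(15, 1) = 15
C(14-6+2-1, 2-1) = C(9, 1) = 9
h(14) = 15 - 9 = 6

6


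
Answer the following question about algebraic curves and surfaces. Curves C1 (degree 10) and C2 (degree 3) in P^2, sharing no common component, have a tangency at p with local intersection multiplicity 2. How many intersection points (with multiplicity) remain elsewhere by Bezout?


By Bezout's theorem, the total intersection number is d1 * d2.
Total = 10 * 3 = 30
Intersection multiplicity at p = 2
Remaining intersections = 30 - 2 = 28

28


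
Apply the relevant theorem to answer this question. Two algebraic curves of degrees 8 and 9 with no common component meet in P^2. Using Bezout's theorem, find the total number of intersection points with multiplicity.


Bezout's theorem states the intersection count equals the product of degrees.
Intersection count = 8 * 9 = 72

72


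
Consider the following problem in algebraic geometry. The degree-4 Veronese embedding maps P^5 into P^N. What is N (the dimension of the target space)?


The Veronese embedding v_d: P^n -> P^N maps each point to all
degree-d monomials in n+1 homogeneous coordinates.
N = C(n+d, d) - 1
N = C(5+4, 4) - 1
N = C(9, 4) - 1
C(9, 4) = 126
N = 126 - 1 = 125

125


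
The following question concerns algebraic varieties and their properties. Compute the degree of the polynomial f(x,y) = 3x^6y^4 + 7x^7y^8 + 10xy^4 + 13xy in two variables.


Examine each term for its total degree (sum of exponents).
  Term '3x^6y^4' has total degree 6+4 = 10.
  Term '7x^7y^8' has total degree 7+8 = 15.
  Term '10xy^4' has total degree 1+4 = 5.
  Term '13xy' has total degree 1+1 = 2.
The maximum total degree among all terms is 15.

15


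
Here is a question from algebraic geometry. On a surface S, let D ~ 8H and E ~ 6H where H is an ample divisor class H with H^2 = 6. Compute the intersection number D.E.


Using bilinearity of the intersection pairing on a surface S:
(aH).(bH) = ab * (H.H)
We have H^2 = 6.
D.E = (8H).(6H) = 8*6*6
= 48*6
= 288

288


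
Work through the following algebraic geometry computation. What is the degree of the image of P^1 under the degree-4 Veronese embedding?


The Veronese variety v_4(P^1) has degree d^r.
d^r = 4^1 = 4

4


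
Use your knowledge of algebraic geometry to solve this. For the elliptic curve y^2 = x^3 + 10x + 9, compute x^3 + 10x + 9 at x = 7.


Compute x^3 + 10x + 9 at x = 7:
x^3 = 7^3 = 343
10*x = 10*7 = 70
Sum: 343 + 70 + 9 = 422

422


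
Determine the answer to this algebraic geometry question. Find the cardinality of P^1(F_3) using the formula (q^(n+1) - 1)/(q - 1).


P^1(F_3) has (q^(n+1) - 1)/(q - 1) points.
= 3^1 + 3^0
= 3 + 1
= 4

4


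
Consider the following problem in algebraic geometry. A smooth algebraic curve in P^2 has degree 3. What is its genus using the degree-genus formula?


Using the genus formula for smooth plane curves:
g = (d-1)(d-2)/2
g = (3-1)(3-2)/2
g = 2*1/2
g = 2/2 = 1

1


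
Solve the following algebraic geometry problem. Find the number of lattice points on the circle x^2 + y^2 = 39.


Systematically check integer values of x where x^2 <= 39.
For each valid x, check if 39 - x^2 is a perfect square.
Total integer solutions found: 0

0


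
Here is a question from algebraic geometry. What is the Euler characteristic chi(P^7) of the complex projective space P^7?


The complex projective space P^7 has one cell in each even real dimension 0, 2, ..., 14.
The cohomology groups are H^{2k}(P^7) = Z for k = 0,...,7, and 0 otherwise.
Euler characteristic = sum of Betti numbers = 1 per even-dimensional cohomology group.
chi(P^7) = 7 + 1 = 8

8


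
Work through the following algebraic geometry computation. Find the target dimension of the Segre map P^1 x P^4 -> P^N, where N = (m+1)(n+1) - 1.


The Segre embedding maps P^m x P^n into P^N via
all products of coordinates from each factor.
N = (m+1)(n+1) - 1
N = (1+1)(4+1) - 1
N = 2*5 - 1
N = 10 - 1 = 9

9


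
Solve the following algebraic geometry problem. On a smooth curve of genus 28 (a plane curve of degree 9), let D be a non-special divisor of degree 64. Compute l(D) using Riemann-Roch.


First, compute the genus of a smooth plane curve of degree 9:
g = (d-1)(d-2)/2 = (9-1)(9-2)/2 = 28
For a non-special divisor D (i.e., h^1(D) = 0), Riemann-Roch gives:
l(D) = deg(D) - g + 1
Since deg(D) = 64 >= 2g - 1 = 55, D is non-special.
l(D) = 64 - 28 + 1 = 37

37


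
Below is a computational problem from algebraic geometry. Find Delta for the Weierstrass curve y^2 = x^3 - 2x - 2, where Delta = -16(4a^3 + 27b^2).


Compute each component:
4a^3 = 4*(-2)^3 = 4*(-8) = -32
27b^2 = 27*(-2)^2 = 27*4 = 108
4a^3 + 27b^2 = -32 + 108 = 76
Delta = -16*76 = -1216

-1216


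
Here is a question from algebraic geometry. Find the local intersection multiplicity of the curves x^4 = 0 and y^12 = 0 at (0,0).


The intersection multiplicity of V(x^a) and V(y^b) at the origin is:
I(O; V(x^4), V(y^12)) = dim_k(k[x,y]/(x^4, y^12))
A basis for k[x,y]/(x^4, y^12) is the set of monomials x^i * y^j
where 0 <= i < 4 and 0 <= j < 12.
The number of such monomials is 4 * 12 = 48

48


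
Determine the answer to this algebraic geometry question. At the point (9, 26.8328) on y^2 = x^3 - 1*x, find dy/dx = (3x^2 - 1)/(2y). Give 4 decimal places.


Using implicit differentiation of y^2 = x^3 - 1*x:
2y * dy/dx = 3x^2 - 1
dy/dx = (3x^2 - 1)/(2y)
Numerator: 3*9^2 - 1 = 242
Denominator: 2*26.8328 = 53.6656
dy/dx = 242/53.6656 = 4.5094

4.5094


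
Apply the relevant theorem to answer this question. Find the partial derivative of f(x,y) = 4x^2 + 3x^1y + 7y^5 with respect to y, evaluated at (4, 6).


df/dy = 3*x^1 + 5*7*y^4
At (4,6): 3*4^1 + 5*7*6^4
= 12 + 45360
= 45372

45372


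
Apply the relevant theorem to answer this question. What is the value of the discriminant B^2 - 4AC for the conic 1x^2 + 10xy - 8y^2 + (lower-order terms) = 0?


The discriminant of a conic Ax^2 + Bxy + Cy^2 + ... = 0 is B^2 - 4AC.
B^2 = 10^2 = 100
4AC = 4*1*(-8) = -32
Discriminant = 100 + 32 = 132

132


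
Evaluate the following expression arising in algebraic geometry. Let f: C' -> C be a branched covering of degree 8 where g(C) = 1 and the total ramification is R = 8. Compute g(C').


Riemann-Hurwitz formula: 2g' - 2 = d(2g - 2) + R
Given: d = 8, g = 1, R = 8
2g' - 2 = 8*(2*1 - 2) + 8
2g' - 2 = 8*0 + 8
2g' - 2 = 0 + 8 = 8
2g' = 10
g' = 5

5


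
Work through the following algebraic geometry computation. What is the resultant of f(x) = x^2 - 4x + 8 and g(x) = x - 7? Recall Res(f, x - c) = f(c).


For Res(f, x - c), we evaluate f at x = c.
f(7) = 7^2 - 4*7 + 8
= 49 - 28 + 8
= 21 + 8 = 29
Res(f, g) = 29

29


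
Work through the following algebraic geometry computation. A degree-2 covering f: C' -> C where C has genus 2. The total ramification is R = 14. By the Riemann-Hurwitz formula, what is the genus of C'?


Riemann-Hurwitz formula: 2g' - 2 = d(2g - 2) + R
Given: d = 2, g = 2, R = 14
2g' - 2 = 2*(2*2 - 2) + 14
2g' - 2 = 2*2 + 14
2g' - 2 = 4 + 14 = 18
2g' = 20
g' = 10

10


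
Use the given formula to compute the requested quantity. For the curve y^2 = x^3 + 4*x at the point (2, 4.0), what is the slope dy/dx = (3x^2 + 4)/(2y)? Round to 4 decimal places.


Using implicit differentiation of y^2 = x^3 + 4*x:
2y * dy/dx = 3x^2 + 4
dy/dx = (3x^2 + 4)/(2y)
Numerator: 3*2^2 + 4 = 16
Denominator: 2*4.0 = 8.0
dy/dx = 16/8.0 = 2.0000

2.0000


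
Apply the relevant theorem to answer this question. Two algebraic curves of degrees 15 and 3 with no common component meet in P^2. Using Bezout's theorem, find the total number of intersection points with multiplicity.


Bezout's theorem states the intersection count equals the product of degrees.
Intersection count = 15 * 3 = 45

45


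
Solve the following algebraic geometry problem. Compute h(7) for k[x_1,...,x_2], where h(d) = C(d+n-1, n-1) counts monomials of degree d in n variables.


The Hilbert function for the polynomial ring in 2 variables is:
h(d) = C(d+n-1, n-1)
h(7) = C(7+2-1, 2-1) = C(8, 1)
= 8! / (1! * 7!)
= 8

8


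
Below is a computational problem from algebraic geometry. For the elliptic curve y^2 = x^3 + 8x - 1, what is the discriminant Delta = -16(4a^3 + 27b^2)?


Compute each component:
4a^3 = 4*8^3 = 4*512 = 2048
27b^2 = 27*(-1)^2 = 27*1 = 27
4a^3 + 27b^2 = 2048 + 27 = 2075
Delta = -16*2075 = -33200

-33200


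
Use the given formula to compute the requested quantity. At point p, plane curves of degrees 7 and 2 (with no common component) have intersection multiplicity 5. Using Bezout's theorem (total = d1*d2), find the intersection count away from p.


By Bezout's theorem, the total intersection number is d1 * d2.
Total = 7 * 2 = 14
Intersection multiplicity at p = 5
Remaining intersections = 14 - 5 = 9

9


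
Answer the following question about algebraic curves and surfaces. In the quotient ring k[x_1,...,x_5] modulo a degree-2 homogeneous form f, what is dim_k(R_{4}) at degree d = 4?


For R = k[x_1,...,x_n]/(f) with f homogeneous of degree e:
The Hilbert series is (1 - t^e)/(1 - t)^n.
So h(d) = C(d+n-1, n-1) - C(d-e+n-1, n-1) for d >= e.
With n=5, e=2, d=4:
C(4+5-1, 5-1) = C(8, 4) = 70
C(4-2+5-1, 5-1) = C(6, 4) = 15
h(4) = 70 - 15 = 55

55


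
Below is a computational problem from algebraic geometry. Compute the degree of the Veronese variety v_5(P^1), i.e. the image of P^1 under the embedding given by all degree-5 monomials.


The Veronese variety v_5(P^1) has degree d^r.
d^r = 5^1 = 5

5


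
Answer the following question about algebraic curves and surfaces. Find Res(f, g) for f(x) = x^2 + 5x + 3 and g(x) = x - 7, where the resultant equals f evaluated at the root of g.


For Res(f, x - c), we evaluate f at x = c.
f(7) = 7^2 + 5*7 + 3
= 49 + 35 + 3
= 84 + 3 = 87
Res(f, g) = 87

87


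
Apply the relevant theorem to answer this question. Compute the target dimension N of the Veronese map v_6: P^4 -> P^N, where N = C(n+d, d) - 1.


The Veronese embedding v_d: P^n -> P^N maps each point to all
degree-d monomials in n+1 homogeneous coordinates.
N = C(n+d, d) - 1
N = C(4+6, 6) - 1
N = C(10, 6) - 1
C(10, 6) = 210
N = 210 - 1 = 209

209


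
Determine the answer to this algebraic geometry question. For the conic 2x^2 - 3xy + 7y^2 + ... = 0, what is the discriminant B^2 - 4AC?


The discriminant of a conic Ax^2 + Bxy + Cy^2 + ... = 0 is B^2 - 4AC.
B^2 = (-3)^2 = 9
4AC = 4*2*7 = 56
Discriminant = 9 - 56 = -47

-47


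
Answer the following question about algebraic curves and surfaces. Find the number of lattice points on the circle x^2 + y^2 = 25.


Systematically check integer values of x where x^2 <= 25.
For each valid x, check if 25 - x^2 is a perfect square.
x=0: 25 - 0 = 25, sqrt = 5 (valid)
x=3: 25 - 9 = 16, sqrt = 4 (valid)
x=4: 25 - 16 = 9, sqrt = 3 (valid)
x=5: 25 - 25 = 0, sqrt = 0 (valid)
Total integer solutions found: 12

12


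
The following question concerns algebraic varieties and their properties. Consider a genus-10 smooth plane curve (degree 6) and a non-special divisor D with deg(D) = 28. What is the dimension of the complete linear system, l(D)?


First, compute the genus of a smooth plane curve of degree 6:
g = (d-1)(d-2)/2 = (6-1)(6-2)/2 = 10
For a non-special divisor D (i.e., h^1(D) = 0), Riemann-Roch gives:
l(D) = deg(D) - g + 1
Since deg(D) = 28 >= 2g - 1 = 19, D is non-special.
l(D) = 28 - 10 + 1 = 19

19


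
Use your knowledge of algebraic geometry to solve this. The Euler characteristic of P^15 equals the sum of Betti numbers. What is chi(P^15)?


The complex projective space P^15 has one cell in each even real dimension 0, 2, ..., 30.
The cohomology groups are H^{2k}(P^15) = Z for k = 0,...,15, and 0 otherwise.
Euler characteristic = sum of Betti numbers = 1 per even-dimensional cohomology group.
chi(P^15) = 15 + 1 = 16

16


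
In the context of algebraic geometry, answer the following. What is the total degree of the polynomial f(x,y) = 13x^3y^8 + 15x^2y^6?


Examine each term for its total degree (sum of exponents).
  Term '13x^3y^8' has total degree 3+8 = 11.
  Term '15x^2y^6' has total degree 2+6 = 8.
The maximum total degree among all terms is 11.

11


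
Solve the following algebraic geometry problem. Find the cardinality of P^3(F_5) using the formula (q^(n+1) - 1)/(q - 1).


P^3(F_5) has (q^(n+1) - 1)/(q - 1) points.
= 5^3 + 5^2 + 5^1 + 5^0
= 125 + 25 + 5 + 1
= 156

156


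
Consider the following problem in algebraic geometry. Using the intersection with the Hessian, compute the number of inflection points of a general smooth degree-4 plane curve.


For a general smooth plane curve C of degree d, the inflection points are
the intersection of C with its Hessian curve, which has degree 3(d-2).
By Bezout, the total intersection number is d * 3(d-2) = 4 * 6 = 24.
For a general curve every flex is ordinary, so each contributes
multiplicity 1 to C·Hess(C), and the number of distinct inflection
points is 3d(d-2).
Inflection points = 3*4*(4-2) = 3*4*2 = 24

24


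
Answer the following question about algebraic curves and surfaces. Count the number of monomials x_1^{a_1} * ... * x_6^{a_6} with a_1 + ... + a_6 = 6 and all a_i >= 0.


The number of degree-6 monomials in 6 variables is C(d+n-1, n-1).
= C(6+6-1, 6-1) = C(11, 5)
= 462

462


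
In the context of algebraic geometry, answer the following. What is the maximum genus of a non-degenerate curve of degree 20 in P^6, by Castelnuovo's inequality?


Castelnuovo's bound: write d - 1 = m(r-1) + epsilon with 0 <= epsilon < r-1.
d - 1 = 20 - 1 = 19
r - 1 = 6 - 1 = 5
19 = 3*5 + 4, so m = 3, epsilon = 4
pi(d, r) = m(m-1)(r-1)/2 + m*epsilon
= 3*2*5/2 + 3*4
= 30/2 + 12
= 15 + 12 = 27

27


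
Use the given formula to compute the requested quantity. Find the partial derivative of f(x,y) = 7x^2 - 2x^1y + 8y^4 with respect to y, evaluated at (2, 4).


df/dy = (-2)*x^1 + 4*8*y^3
At (2,4): (-2)*2^1 + 4*8*4^3
= -4 + 2048
= 2044

2044


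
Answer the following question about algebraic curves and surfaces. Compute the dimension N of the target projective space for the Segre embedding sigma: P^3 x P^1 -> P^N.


The Segre embedding maps P^m x P^n into P^N via
all products of coordinates from each factor.
N = (m+1)(n+1) - 1
N = (3+1)(1+1) - 1
N = 4*2 - 1
N = 8 - 1 = 7

7


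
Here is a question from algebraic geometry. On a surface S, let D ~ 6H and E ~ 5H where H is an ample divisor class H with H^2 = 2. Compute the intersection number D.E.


Using bilinearity of the intersection pairing on a surface S:
(aH).(bH) = ab * (H.H)
We have H^2 = 2.
D.E = (6H).(5H) = 6*5*2
= 30*2
= 60

60


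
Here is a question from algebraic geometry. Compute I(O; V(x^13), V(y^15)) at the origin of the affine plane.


The intersection multiplicity of V(x^a) and V(y^b) at the origin is:
I(O; V(x^13), V(y^15)) = dim_k(k[x,y]/(x^13, y^15))
A basis for k[x,y]/(x^13, y^15) is the set of monomials x^i * y^j
where 0 <= i < 13 and 0 <= j < 15.
The number of such monomials is 13 * 15 = 195

195


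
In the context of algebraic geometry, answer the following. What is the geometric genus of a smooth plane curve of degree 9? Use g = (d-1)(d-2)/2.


Using the genus formula for smooth plane curves:
g = (d-1)(d-2)/2
g = (9-1)(9-2)/2
g = 8*7/2
g = 56/2 = 28

28


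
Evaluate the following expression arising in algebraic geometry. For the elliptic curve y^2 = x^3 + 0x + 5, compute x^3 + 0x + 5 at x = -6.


Compute x^3 + 0x + 5 at x = -6:
x^3 = (-6)^3 = -216
0*x = 0*(-6) = 0
Sum: -216 + 0 + 5 = -211

-211


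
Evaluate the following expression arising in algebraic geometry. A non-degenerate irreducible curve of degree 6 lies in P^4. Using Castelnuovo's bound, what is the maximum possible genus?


Castelnuovo's bound: write d - 1 = m(r-1) + epsilon with 0 <= epsilon < r-1.
d - 1 = 6 - 1 = 5
r - 1 = 4 - 1 = 3
5 = 1*3 + 2, so m = 1, epsilon = 2
pi(d, r) = m(m-1)(r-1)/2 + m*epsilon
= 1*0*3/2 + 1*2
= 0/2 + 2
= 0 + 2 = 2

2


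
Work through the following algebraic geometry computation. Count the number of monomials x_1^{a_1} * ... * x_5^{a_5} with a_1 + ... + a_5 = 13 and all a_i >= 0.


The number of degree-13 monomials in 5 variables is C(d+n-1, n-1).
= C(13+5-1, 5-1) = C(17, 4)
= 2380

2380


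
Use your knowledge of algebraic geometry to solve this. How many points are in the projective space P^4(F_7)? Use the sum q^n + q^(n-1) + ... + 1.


P^4(F_7) has (q^(n+1) - 1)/(q - 1) points.
= 7^4 + 7^3 + 7^2 + 7^1 + 7^0
= 2401 + 343 + 49 + 7 + 1
= 2801

2801


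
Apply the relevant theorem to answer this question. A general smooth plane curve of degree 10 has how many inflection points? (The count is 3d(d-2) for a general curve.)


For a general smooth plane curve C of degree d, the inflection points are
the intersection of C with its Hessian curve, which has degree 3(d-2).
By Bezout, the total intersection number is d * 3(d-2) = 10 * 24 = 240.
For a general curve every flex is ordinary, so each contributes
multiplicity 1 to C·Hess(C), and the number of distinct inflection
points is 3d(d-2).
Inflection points = 3*10*(10-2) = 3*10*8 = 240

240


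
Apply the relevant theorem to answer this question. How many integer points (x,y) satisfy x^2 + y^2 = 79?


Systematically check integer values of x where x^2 <= 79.
For each valid x, check if 79 - x^2 is a perfect square.
Total integer solutions found: 0

0


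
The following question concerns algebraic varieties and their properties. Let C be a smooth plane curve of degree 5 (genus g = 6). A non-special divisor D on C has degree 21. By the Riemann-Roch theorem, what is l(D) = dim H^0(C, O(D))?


First, compute the genus of a smooth plane curve of degree 5:
g = (d-1)(d-2)/2 = (5-1)(5-2)/2 = 6
For a non-special divisor D (i.e., h^1(D) = 0), Riemann-Roch gives:
l(D) = deg(D) - g + 1
Since deg(D) = 21 >= 2g - 1 = 11, D is non-special.
l(D) = 21 - 6 + 1 = 16

16


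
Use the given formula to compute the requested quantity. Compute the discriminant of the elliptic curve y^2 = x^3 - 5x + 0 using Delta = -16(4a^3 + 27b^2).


Compute each component:
4a^3 = 4*(-5)^3 = 4*(-125) = -500
27b^2 = 27*0^2 = 27*0 = 0
4a^3 + 27b^2 = -500 + 0 = -500
Delta = -16*(-500) = 8000

8000


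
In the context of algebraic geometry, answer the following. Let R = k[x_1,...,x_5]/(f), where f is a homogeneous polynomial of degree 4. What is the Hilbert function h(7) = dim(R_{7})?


For R = k[x_1,...,x_n]/(f) with f homogeneous of degree e:
The Hilbert series is (1 - t^e)/(1 - t)^n.
So h(d) = C(d+n-1, n-1) - C(d-e+n-1, n-1) for d >= e.
With n=5, e=4, d=7:
C(7+5-1, 5-1) = C(11, 4) = 330
C(7-4+5-1, 5-1) = C(7, 4) = 35
h(7) = 330 - 35 = 295

295


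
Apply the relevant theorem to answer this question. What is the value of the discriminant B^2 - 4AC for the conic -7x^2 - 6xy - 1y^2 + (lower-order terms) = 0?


The discriminant of a conic Ax^2 + Bxy + Cy^2 + ... = 0 is B^2 - 4AC.
B^2 = (-6)^2 = 36
4AC = 4*(-7)*(-1) = 28
Discriminant = 36 - 28 = 8

8


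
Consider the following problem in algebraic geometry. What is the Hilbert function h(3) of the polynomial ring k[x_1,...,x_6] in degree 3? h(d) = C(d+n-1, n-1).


The Hilbert function for the polynomial ring in 6 variables is:
h(d) = C(d+n-1, n-1)
h(3) = C(3+6-1, 6-1) = C(8, 5)
= 8! / (5! * 3!)
= 56

56


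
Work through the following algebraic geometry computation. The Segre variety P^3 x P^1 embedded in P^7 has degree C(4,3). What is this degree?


The degree of the Segre variety P^3 x P^1 is C(m+n, m).
= C(4, 3)
= 4

4


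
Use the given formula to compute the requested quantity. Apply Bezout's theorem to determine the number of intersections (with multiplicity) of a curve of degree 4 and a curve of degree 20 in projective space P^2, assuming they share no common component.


Bezout's theorem states the intersection count equals the product of degrees.
Intersection count = 4 * 20 = 80

80


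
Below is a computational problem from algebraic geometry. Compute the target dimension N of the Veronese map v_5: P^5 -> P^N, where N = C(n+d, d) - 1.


The Veronese embedding v_d: P^n -> P^N maps each point to all
degree-d monomials in n+1 homogeneous coordinates.
N = C(n+d, d) - 1
N = C(5+5, 5) - 1
N = C(10, 5) - 1
C(10, 5) = 252
N = 252 - 1 = 251

251


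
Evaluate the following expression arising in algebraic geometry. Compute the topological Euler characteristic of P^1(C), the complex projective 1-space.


The complex projective space P^1 has one cell in each even real dimension 0, 2, ..., 2.
The cohomology groups are H^{2k}(P^1) = Z for k = 0,...,1, and 0 otherwise.
Euler characteristic = sum of Betti numbers = 1 per even-dimensional cohomology group.
chi(P^1) = 1 + 1 = 2

2


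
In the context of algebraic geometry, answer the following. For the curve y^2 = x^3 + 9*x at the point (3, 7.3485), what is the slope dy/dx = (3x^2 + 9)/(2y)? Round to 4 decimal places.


Using implicit differentiation of y^2 = x^3 + 9*x:
2y * dy/dx = 3x^2 + 9
dy/dx = (3x^2 + 9)/(2y)
Numerator: 3*3^2 + 9 = 36
Denominator: 2*7.3485 = 14.697
dy/dx = 36/14.697 = 2.4495

2.4495


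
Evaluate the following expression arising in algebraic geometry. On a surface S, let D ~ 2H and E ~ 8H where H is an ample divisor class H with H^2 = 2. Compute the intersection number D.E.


Using bilinearity of the intersection pairing on a surface S:
(aH).(bH) = ab * (H.H)
We have H^2 = 2.
D.E = (2H).(8H) = 2*8*2
= 16*2
= 32

32


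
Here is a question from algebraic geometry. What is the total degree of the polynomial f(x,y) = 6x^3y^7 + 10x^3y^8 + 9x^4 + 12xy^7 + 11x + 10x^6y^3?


Examine each term for its total degree (sum of exponents).
  Term '6x^3y^7' has total degree 3+7 = 10.
  Term '10x^3y^8' has total degree 3+8 = 11.
  Term '9x^4' has total degree 4+0 = 4.
  Term '12xy^7' has total degree 1+7 = 8.
  Term '11x' has total degree 1+0 = 1.
  Term '10x^6y^3' has total degree 6+3 = 9.
The maximum total degree among all terms is 11.

11


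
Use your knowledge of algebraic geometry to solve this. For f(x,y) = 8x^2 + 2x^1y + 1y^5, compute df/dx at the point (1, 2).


df/dx = 2*8*x^1 + 1*2*x^0*y
At (1,2): 2*8*1^1 + 1*2*1^0*2
= 16 + 4
= 20

20


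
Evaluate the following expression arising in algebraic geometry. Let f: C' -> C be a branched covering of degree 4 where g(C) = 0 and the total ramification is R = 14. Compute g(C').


Riemann-Hurwitz formula: 2g' - 2 = d(2g - 2) + R
Given: d = 4, g = 0, R = 14
2g' - 2 = 4*(2*0 - 2) + 14
2g' - 2 = 4*(-2) + 14
2g' - 2 = -8 + 14 = 6
2g' = 8
g' = 4

4


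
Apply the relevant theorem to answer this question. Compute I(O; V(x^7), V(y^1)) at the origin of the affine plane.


The intersection multiplicity of V(x^a) and V(y^b) at the origin is:
I(O; V(x^7), V(y^1)) = dim_k(k[x,y]/(x^7, y^1))
A basis for k[x,y]/(x^7, y^1) is the set of monomials x^i * y^j
where 0 <= i < 7 and 0 <= j < 1.
The number of such monomials is 7 * 1 = 7

7


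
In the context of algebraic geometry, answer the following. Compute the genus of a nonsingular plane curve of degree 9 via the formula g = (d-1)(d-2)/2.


Using the genus formula for smooth plane curves:
g = (d-1)(d-2)/2
g = (9-1)(9-2)/2
g = 8*7/2
g = 56/2 = 28

28


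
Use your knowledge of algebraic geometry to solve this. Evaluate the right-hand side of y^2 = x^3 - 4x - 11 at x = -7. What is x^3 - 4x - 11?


Compute x^3 - 4x - 11 at x = -7:
x^3 = (-7)^3 = -343
(-4)*x = (-4)*(-7) = 28
Sum: -343 + 28 - 11 = -326

-326


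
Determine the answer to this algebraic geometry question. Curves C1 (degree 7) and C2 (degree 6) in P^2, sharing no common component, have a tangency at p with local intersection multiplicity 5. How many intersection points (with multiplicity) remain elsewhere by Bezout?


By Bezout's theorem, the total intersection number is d1 * d2.
Total = 7 * 6 = 42
Intersection multiplicity at p = 5
Remaining intersections = 42 - 5 = 37

37


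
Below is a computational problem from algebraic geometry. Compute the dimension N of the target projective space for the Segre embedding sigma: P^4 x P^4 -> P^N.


The Segre embedding maps P^m x P^n into P^N via
all products of coordinates from each factor.
N = (m+1)(n+1) - 1
N = (4+1)(4+1) - 1
N = 5*5 - 1
N = 25 - 1 = 24

24


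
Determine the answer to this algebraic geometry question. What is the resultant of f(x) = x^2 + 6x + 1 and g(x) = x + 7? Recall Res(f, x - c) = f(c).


For Res(f, x - c), we evaluate f at x = c.
f(-7) = (-7)^2 + 6*(-7) + 1
= 49 - 42 + 1
= 7 + 1 = 8
Res(f, g) = 8

8


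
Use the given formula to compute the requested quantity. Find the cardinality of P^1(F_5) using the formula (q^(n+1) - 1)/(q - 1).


P^1(F_5) has (q^(n+1) - 1)/(q - 1) points.
= 5^1 + 5^0
= 5 + 1
= 6

6


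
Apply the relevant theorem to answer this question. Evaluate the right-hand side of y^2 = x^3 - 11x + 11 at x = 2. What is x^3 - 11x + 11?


Compute x^3 - 11x + 11 at x = 2:
x^3 = 2^3 = 8
(-11)*x = (-11)*2 = -22
Sum: 8 - 22 + 11 = -3

-3


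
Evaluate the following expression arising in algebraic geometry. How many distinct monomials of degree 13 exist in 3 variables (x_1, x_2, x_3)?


The number of degree-13 monomials in 3 variables is C(d+n-1, n-1).
= C(13+3-1, 3-1) = C(15, 2)
= 105

105


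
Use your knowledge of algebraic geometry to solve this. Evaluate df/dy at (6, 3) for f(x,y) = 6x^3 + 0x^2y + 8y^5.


df/dy = 0*x^2 + 5*8*y^4
At (6,3): 0*6^2 + 5*8*3^4
= 0 + 3240
= 3240

3240


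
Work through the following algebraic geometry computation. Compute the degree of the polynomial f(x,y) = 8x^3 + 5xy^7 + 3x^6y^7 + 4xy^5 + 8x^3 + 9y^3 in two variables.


Examine each term for its total degree (sum of exponents).
  Term '8x^3' has total degree 3+0 = 3.
  Term '5xy^7' has total degree 1+7 = 8.
  Term '3x^6y^7' has total degree 6+7 = 13.
  Term '4xy^5' has total degree 1+5 = 6.
  Term '8x^3' has total degree 3+0 = 3.
  Term '9y^3' has total degree 0+3 = 3.
The maximum total degree among all terms is 13.

13


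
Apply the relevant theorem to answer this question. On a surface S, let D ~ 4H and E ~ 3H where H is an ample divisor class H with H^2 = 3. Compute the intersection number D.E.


Using bilinearity of the intersection pairing on a surface S:
(aH).(bH) = ab * (H.H)
We have H^2 = 3.
D.E = (4H).(3H) = 4*3*3
= 12*3
= 36

36


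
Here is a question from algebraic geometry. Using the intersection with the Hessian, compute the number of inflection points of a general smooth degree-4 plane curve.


For a general smooth plane curve C of degree d, the inflection points are
the intersection of C with its Hessian curve, which has degree 3(d-2).
By Bezout, the total intersection number is d * 3(d-2) = 4 * 6 = 24.
For a general curve every flex is ordinary, so each contributes
multiplicity 1 to C·Hess(C), and the number of distinct inflection
points is 3d(d-2).
Inflection points = 3*4*(4-2) = 3*4*2 = 24

24


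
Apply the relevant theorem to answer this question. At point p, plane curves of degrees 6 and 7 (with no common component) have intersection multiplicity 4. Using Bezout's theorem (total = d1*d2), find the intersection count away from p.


By Bezout's theorem, the total intersection number is d1 * d2.
Total = 6 * 7 = 42
Intersection multiplicity at p = 4
Remaining intersections = 42 - 4 = 38

38


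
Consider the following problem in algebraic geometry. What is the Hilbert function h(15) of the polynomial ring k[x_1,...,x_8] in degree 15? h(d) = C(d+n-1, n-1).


The Hilbert function for the polynomial ring in 8 variables is:
h(d) = C(d+n-1, n-1)
h(15) = C(15+8-1, 8-1) = C(22, 7)
= 22! / (7! * 15!)
= 170544

170544


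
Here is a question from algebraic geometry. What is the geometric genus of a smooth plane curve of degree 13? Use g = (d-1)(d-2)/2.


Using the genus formula for smooth plane curves:
g = (d-1)(d-2)/2
g = (13-1)(13-2)/2
g = 12*11/2
g = 132/2 = 66

66


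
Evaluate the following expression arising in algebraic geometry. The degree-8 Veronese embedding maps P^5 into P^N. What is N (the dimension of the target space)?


The Veronese embedding v_d: P^n -> P^N maps each point to all
degree-d monomials in n+1 homogeneous coordinates.
N = C(n+d, d) - 1
N = C(5+8, 8) - 1
N = C(13, 8) - 1
C(13, 8) = 1287
N = 1287 - 1 = 1286

1286


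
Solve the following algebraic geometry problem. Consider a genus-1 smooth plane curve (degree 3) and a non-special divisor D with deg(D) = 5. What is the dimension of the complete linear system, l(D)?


First, compute the genus of a smooth plane curve of degree 3:
g = (d-1)(d-2)/2 = (3-1)(3-2)/2 = 1
For a non-special divisor D (i.e., h^1(D) = 0), Riemann-Roch gives:
l(D) = deg(D) - g + 1
Since deg(D) = 5 >= 2g - 1 = 1, D is non-special.
l(D) = 5 - 1 + 1 = 5

5


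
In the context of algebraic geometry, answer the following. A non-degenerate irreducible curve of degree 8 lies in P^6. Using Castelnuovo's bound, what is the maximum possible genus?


Castelnuovo's bound: write d - 1 = m(r-1) + epsilon with 0 <= epsilon < r-1.
d - 1 = 8 - 1 = 7
r - 1 = 6 - 1 = 5
7 = 1*5 + 2, so m = 1, epsilon = 2
pi(d, r) = m(m-1)(r-1)/2 + m*epsilon
= 1*0*5/2 + 1*2
= 0/2 + 2
= 0 + 2 = 2

2


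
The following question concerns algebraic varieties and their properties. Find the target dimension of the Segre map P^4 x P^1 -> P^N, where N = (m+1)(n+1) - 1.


The Segre embedding maps P^m x P^n into P^N via
all products of coordinates from each factor.
N = (m+1)(n+1) - 1
N = (4+1)(1+1) - 1
N = 5*2 - 1
N = 10 - 1 = 9

9


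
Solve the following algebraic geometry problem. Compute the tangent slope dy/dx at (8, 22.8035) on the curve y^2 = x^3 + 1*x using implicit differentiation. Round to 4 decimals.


Using implicit differentiation of y^2 = x^3 + 1*x:
2y * dy/dx = 3x^2 + 1
dy/dx = (3x^2 + 1)/(2y)
Numerator: 3*8^2 + 1 = 193
Denominator: 2*22.8035 = 45.607
dy/dx = 193/45.607 = 4.2318

4.2318


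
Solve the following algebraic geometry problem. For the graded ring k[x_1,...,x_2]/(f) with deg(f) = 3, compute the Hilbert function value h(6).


For R = k[x_1,...,x_n]/(f) with f homogeneous of degree e:
The Hilbert series is (1 - t^e)/(1 - t)^n.
So h(d) = C(d+n-1, n-1) - C(d-e+n-1, n-1) for d >= e.
With n=2, e=3, d=6:
C(6+2-1, 2-1) = C(7, 1) = 7
C(6-3+2-1, 2-1) = C(4, 1) = 4
h(6) = 7 - 4 = 3

3


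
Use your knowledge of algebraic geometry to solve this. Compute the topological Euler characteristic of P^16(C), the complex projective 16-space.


The complex projective space P^16 has one cell in each even real dimension 0, 2, ..., 32.
The cohomology groups are H^{2k}(P^16) = Z for k = 0,...,16, and 0 otherwise.
Euler characteristic = sum of Betti numbers = 1 per even-dimensional cohomology group.
chi(P^16) = 16 + 1 = 17

17


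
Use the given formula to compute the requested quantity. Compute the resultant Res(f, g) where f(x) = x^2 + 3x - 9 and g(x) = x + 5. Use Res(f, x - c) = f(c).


For Res(f, x - c), we evaluate f at x = c.
f(-5) = (-5)^2 + 3*(-5) - 9
= 25 - 15 - 9
= 10 - 9 = 1
Res(f, g) = 1

1


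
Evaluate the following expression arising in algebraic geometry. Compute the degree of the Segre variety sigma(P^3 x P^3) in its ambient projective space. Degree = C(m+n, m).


The degree of the Segre variety P^3 x P^3 is C(m+n, m).
= C(6, 3)
= 20

20


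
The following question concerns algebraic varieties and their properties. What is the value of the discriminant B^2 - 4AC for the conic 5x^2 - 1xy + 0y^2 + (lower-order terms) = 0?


The discriminant of a conic Ax^2 + Bxy + Cy^2 + ... = 0 is B^2 - 4AC.
B^2 = (-1)^2 = 1
4AC = 4*5*0 = 0
Discriminant = 1 + 0 = 1

1


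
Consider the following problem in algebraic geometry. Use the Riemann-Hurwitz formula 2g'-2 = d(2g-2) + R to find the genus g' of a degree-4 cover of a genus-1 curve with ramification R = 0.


Riemann-Hurwitz formula: 2g' - 2 = d(2g - 2) + R
Given: d = 4, g = 1, R = 0
2g' - 2 = 4*(2*1 - 2) + 0
2g' - 2 = 4*0 + 0
2g' - 2 = 0 + 0 = 0
2g' = 2
g' = 1

1


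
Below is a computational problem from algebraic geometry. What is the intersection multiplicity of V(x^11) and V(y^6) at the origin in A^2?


The intersection multiplicity of V(x^a) and V(y^b) at the origin is:
I(O; V(x^11), V(y^6)) = dim_k(k[x,y]/(x^11, y^6))
A basis for k[x,y]/(x^11, y^6) is the set of monomials x^i * y^j
where 0 <= i < 11 and 0 <= j < 6.
The number of such monomials is 11 * 6 = 66

66


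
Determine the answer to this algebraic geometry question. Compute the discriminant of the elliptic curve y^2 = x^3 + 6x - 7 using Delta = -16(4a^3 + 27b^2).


Compute each component:
4a^3 = 4*6^3 = 4*216 = 864
27b^2 = 27*(-7)^2 = 27*49 = 1323
4a^3 + 27b^2 = 864 + 1323 = 2187
Delta = -16*2187 = -34992

-34992


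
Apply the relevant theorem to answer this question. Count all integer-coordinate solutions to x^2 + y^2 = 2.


Systematically check integer values of x where x^2 <= 2.
For each valid x, check if 2 - x^2 is a perfect square.
x=1: 2 - 1 = 1, sqrt = 1 (valid)
Total integer solutions found: 4

4


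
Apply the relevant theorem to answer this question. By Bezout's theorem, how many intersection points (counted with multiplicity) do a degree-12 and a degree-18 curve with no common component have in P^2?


Bezout's theorem states the intersection count equals the product of degrees.
Intersection count = 12 * 18 = 216

216


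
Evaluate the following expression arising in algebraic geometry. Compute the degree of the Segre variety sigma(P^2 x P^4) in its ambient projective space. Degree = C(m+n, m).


The degree of the Segre variety P^2 x P^4 is C(m+n, m).
= C(6, 2)
= 15

15


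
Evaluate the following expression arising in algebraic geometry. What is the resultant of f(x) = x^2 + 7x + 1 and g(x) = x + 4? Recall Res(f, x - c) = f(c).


For Res(f, x - c), we evaluate f at x = c.
f(-4) = (-4)^2 + 7*(-4) + 1
= 16 - 28 + 1
= -12 + 1 = -11
Res(f, g) = -11

-11


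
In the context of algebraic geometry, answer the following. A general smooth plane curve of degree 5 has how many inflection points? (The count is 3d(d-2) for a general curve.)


For a general smooth plane curve C of degree d, the inflection points are
the intersection of C with its Hessian curve, which has degree 3(d-2).
By Bezout, the total intersection number is d * 3(d-2) = 5 * 9 = 45.
For a general curve every flex is ordinary, so each contributes
multiplicity 1 to C·Hess(C), and the number of distinct inflection
points is 3d(d-2).
Inflection points = 3*5*(5-2) = 3*5*3 = 45

45


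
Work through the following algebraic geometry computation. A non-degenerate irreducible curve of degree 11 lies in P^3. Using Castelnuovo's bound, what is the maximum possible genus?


Castelnuovo's bound: write d - 1 = m(r-1) + epsilon with 0 <= epsilon < r-1.
d - 1 = 11 - 1 = 10
r - 1 = 3 - 1 = 2
10 = 5*2 + 0, so m = 5, epsilon = 0
pi(d, r) = m(m-1)(r-1)/2 + m*epsilon
= 5*4*2/2 + 5*0
= 40/2 + 0
= 20 + 0 = 20

20


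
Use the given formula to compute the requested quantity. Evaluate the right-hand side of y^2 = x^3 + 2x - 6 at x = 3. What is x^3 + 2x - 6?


Compute x^3 + 2x - 6 at x = 3:
x^3 = 3^3 = 27
2*x = 2*3 = 6
Sum: 27 + 6 - 6 = 27

27


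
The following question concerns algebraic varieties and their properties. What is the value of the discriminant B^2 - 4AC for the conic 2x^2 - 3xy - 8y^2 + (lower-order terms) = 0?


The discriminant of a conic Ax^2 + Bxy + Cy^2 + ... = 0 is B^2 - 4AC.
B^2 = (-3)^2 = 9
4AC = 4*2*(-8) = -64
Discriminant = 9 + 64 = 73

73


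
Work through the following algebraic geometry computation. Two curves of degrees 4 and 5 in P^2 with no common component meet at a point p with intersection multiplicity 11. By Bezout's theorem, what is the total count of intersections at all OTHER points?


By Bezout's theorem, the total intersection number is d1 * d2.
Total = 4 * 5 = 20
Intersection multiplicity at p = 11
Remaining intersections = 20 - 11 = 9

9


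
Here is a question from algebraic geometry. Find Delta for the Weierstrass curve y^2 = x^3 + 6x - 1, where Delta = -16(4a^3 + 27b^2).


Compute each component:
4a^3 = 4*6^3 = 4*216 = 864
27b^2 = 27*(-1)^2 = 27*1 = 27
4a^3 + 27b^2 = 864 + 27 = 891
Delta = -16*891 = -14256

-14256


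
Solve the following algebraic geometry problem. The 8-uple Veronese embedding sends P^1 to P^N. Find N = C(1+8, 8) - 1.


The Veronese embedding v_d: P^n -> P^N maps each point to all
degree-d monomials in n+1 homogeneous coordinates.
N = C(n+d, d) - 1
N = C(1+8, 8) - 1
N = C(9, 8) - 1
C(9, 8) = 9
N = 9 - 1 = 8

8


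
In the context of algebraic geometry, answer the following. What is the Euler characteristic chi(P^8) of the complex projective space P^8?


The complex projective space P^8 has one cell in each even real dimension 0, 2, ..., 16.
The cohomology groups are H^{2k}(P^8) = Z for k = 0,...,8, and 0 otherwise.
Euler characteristic = sum of Betti numbers = 1 per even-dimensional cohomology group.
chi(P^8) = 8 + 1 = 9

9


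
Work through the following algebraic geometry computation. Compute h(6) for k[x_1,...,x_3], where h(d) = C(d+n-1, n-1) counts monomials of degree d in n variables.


The Hilbert function for the polynomial ring in 3 variables is:
h(d) = C(d+n-1, n-1)
h(6) = C(6+3-1, 3-1) = C(8, 2)
= 8! / (2! * 6!)
= 28

28


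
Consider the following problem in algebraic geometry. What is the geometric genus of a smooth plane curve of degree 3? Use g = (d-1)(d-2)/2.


Using the genus formula for smooth plane curves:
g = (d-1)(d-2)/2
g = (3-1)(3-2)/2
g = 2*1/2
g = 2/2 = 1

1


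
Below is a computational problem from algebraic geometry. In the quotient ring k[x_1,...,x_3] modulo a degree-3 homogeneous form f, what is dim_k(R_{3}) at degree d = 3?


For R = k[x_1,...,x_n]/(f) with f homogeneous of degree e:
The Hilbert series is (1 - t^e)/(1 - t)^n.
So h(d) = C(d+n-1, n-1) - C(d-e+n-1, n-1) for d >= e.
With n=3, e=3, d=3:
C(3+3-1, 3-1) = C(5, 2) = 10
C(3-3+3-1, 3-1) = C(2, 2) = 1
h(3) = 10 - 1 = 9

9


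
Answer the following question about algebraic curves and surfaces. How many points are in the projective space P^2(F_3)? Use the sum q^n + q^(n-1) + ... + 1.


P^2(F_3) has (q^(n+1) - 1)/(q - 1) points.
= 3^2 + 3^1 + 3^0
= 9 + 3 + 1
= 13

13


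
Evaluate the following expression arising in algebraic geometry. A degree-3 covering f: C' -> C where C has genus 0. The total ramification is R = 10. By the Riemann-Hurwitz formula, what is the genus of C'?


Riemann-Hurwitz formula: 2g' - 2 = d(2g - 2) + R
Given: d = 3, g = 0, R = 10
2g' - 2 = 3*(2*0 - 2) + 10
2g' - 2 = 3*(-2) + 10
2g' - 2 = -6 + 10 = 4
2g' = 6
g' = 3

3
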